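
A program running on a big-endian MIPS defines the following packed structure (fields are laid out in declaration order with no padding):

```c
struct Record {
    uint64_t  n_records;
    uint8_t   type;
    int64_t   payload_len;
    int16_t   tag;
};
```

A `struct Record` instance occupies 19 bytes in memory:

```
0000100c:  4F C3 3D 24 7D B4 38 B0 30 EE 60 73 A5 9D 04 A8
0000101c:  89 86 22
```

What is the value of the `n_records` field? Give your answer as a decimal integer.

`n_records` is the first field, at byte offset 0, occupying 8 bytes.
Bytes at offsets 0..7: 4F C3 3D 24 7D B4 38 B0.
Big-endian: lowest address holds the most-significant byte.
The bytes are already most-significant first: 0x4FC33D247DB438B0.
0x4FC33D247DB438B0 = 5747504776391964848.

5747504776391964848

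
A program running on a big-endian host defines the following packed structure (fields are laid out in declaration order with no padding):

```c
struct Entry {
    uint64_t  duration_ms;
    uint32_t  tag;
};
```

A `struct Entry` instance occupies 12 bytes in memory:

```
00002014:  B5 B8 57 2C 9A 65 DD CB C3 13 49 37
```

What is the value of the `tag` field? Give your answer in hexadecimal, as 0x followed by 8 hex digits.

`tag` follows `duration_ms` (8 bytes), so it starts at byte offset 8 and occupies 4 bytes.
Bytes at offsets 8..11: C3 13 49 37.
Big-endian: lowest address holds the most-significant byte.
The bytes are already most-significant first: 0xC3134937.

0xC3134937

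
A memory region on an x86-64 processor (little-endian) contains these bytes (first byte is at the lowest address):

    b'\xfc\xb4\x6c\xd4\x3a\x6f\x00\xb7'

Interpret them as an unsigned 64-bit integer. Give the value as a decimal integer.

13186662007403492604

Little-endian: lowest address holds the least-significant byte.
Reassemble most-significant byte first: B7 00 6F 3A D4 6C B4 FC → 0xB7006F3AD46CB4FC.
0xB7006F3AD46CB4FC = 13186662007403492604.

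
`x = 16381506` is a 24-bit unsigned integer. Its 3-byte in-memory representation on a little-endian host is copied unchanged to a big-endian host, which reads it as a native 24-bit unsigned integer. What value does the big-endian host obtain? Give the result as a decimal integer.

16381506 in 24-bit hexadecimal is 0xF9F642.
Stored little-endian, the bytes at ascending addresses are 42 F6 F9.
Read back as big-endian, the last byte is least significant, giving 0x42F6F9.
0x42F6F9 = 4388601.

4388601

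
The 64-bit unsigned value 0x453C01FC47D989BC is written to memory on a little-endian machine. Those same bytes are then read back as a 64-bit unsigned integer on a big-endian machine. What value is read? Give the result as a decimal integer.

13585628654133656645

Stored little-endian, the bytes at ascending addresses are BC 89 D9 47 FC 01 3C 45.
Read back as big-endian, the last byte is least significant, giving 0xBC89D947FC013C45.
0xBC89D947FC013C45 = 13585628654133656645.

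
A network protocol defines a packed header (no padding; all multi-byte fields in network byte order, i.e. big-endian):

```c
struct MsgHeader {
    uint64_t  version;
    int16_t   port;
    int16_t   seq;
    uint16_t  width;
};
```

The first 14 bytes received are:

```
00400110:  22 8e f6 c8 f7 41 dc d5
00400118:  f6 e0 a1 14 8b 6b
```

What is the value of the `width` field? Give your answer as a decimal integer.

35691

`width` follows `version` (8 B), `port` (2 B), `seq` (2 B), so it starts at offset 8 + 2 + 2 = 12 and occupies 2 bytes.
Bytes at offsets 12..13: 8B 6B.
Big-endian stores the most-significant byte at the lowest address.
The bytes are already most-significant first: 0x8B6B.
0x8B6B = 35691.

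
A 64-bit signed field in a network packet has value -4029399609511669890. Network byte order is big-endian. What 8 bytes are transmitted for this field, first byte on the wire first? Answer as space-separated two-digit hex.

C8 14 B2 67 60 F5 8F 7E

Two's complement of -4029399609511669890 in 64 bits: 4029399609511669890 = 0x37EB4D989F0A7082; invert → 0xC814B26760F58F7D; add 1 → 0xC814B26760F58F7E.
Split into bytes (most-significant first): C8 14 B2 67 60 F5 8F 7E.
Big-endian: lowest address holds the most-significant byte.
So the memory order matches the most-significant-first order: C8 14 B2 67 60 F5 8F 7E.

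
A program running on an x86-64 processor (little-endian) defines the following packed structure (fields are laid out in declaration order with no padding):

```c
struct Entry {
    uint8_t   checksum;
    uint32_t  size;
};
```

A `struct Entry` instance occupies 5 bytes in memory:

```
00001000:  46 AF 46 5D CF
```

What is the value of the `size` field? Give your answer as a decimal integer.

3478996655

`size` follows `checksum` (1 byte), so it starts at byte offset 1 and occupies 4 bytes.
Bytes at offsets 1..4: AF 46 5D CF.
Little-endian: lowest address holds the least-significant byte.
Reassemble most-significant byte first: CF 5D 46 AF → 0xCF5D46AF.
0xCF5D46AF = 3478996655.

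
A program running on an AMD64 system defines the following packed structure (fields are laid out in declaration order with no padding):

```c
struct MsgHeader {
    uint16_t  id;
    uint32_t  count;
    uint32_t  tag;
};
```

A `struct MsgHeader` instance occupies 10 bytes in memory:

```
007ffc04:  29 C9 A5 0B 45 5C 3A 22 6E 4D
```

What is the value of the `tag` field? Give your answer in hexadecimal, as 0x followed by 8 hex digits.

0x4D6E223A

`tag` follows `id` (2 B), `count` (4 B), so it starts at offset 2 + 4 = 6 and occupies 4 bytes.
Bytes at offsets 6..9: 3A 22 6E 4D.
In little-endian order the low byte comes first in memory.
Reassemble most-significant byte first: 4D 6E 22 3A → 0x4D6E223A.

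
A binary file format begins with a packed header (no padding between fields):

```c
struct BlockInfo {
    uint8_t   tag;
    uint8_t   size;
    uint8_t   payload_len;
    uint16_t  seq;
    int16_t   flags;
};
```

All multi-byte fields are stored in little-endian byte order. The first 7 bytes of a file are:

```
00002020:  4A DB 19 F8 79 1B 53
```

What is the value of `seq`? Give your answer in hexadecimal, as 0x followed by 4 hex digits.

0x79F8

`seq` follows `tag` (1 B), `size` (1 B), `payload_len` (1 B), so it starts at offset 1 + 1 + 1 = 3 and occupies 2 bytes.
Bytes at offsets 3..4: F8 79.
In little-endian order the low byte comes first in memory.
Reassemble most-significant byte first: 79 F8 → 0x79F8.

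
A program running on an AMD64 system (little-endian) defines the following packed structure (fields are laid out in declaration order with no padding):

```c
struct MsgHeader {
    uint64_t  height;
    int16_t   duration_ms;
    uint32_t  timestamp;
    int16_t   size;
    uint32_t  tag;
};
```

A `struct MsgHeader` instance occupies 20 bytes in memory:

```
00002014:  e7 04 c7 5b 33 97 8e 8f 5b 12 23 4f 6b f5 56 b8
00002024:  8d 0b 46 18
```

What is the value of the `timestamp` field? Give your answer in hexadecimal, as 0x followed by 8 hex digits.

0xF56B4F23

`timestamp` follows `height` (8 B), `duration_ms` (2 B), so it starts at offset 8 + 2 = 10 and occupies 4 bytes.
Bytes at offsets 10..13: 23 4F 6B F5.
Little-endian: lowest address holds the least-significant byte.
Reassemble most-significant byte first: F5 6B 4F 23 → 0xF56B4F23.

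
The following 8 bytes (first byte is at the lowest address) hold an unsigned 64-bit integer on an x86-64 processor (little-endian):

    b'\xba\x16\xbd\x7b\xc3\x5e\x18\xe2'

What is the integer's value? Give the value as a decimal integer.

16291875845700392634

Little-endian: lowest address holds the least-significant byte.
Reassemble most-significant byte first: E2 18 5E C3 7B BD 16 BA → 0xE2185EC37BBD16BA.
0xE2185EC37BBD16BA = 16291875845700392634.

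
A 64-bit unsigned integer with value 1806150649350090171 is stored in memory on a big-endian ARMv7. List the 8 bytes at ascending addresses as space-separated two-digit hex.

19 10 BC 72 39 5A 6D BB

1806150649350090171 in hexadecimal, padded to 64 bits, is 0x1910BC72395A6DBB.
Split into bytes (most-significant first): 19 10 BC 72 39 5A 6D BB.
Big-endian stores the most-significant byte at the lowest address.
So the memory order matches the most-significant-first order: 19 10 BC 72 39 5A 6D BB.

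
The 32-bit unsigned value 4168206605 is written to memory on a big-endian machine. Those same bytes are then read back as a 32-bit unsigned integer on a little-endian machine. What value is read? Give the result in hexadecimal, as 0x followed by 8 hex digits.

4168206605 in 32-bit hexadecimal is 0xF871C90D.
Stored big-endian, the bytes at ascending addresses are F8 71 C9 0D.
Read back as little-endian, the first byte is least significant, giving 0x0DC971F8.

0x0DC971F8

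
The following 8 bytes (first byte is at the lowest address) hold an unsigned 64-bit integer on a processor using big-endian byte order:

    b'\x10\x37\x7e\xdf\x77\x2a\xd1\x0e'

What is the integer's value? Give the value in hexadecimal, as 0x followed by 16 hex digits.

Big-endian: lowest address holds the most-significant byte.
The bytes are already most-significant first: 0x10377EDF772AD10E.

0x10377EDF772AD10E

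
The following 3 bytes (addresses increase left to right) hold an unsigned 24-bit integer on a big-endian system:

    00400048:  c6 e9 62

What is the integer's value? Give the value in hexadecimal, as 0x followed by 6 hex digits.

0xC6E962

Big-endian: lowest address holds the most-significant byte.
The bytes are already most-significant first: 0xC6E962.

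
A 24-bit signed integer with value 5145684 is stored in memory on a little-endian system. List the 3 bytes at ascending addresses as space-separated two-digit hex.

5145684 in hexadecimal, padded to 24 bits, is 0x4E8454.
Split into bytes (most-significant first): 4E 84 54.
Little-endian stores the least-significant byte at the lowest address.
So at ascending addresses the bytes are 54 84 4E.

54 84 4E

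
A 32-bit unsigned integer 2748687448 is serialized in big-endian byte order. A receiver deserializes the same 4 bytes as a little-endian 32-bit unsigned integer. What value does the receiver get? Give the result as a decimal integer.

2748687448 in 32-bit hexadecimal is 0xA3D5A458.
Stored big-endian, the bytes at ascending addresses are A3 D5 A4 58.
Read back as little-endian, the first byte is least significant, giving 0x58A4D5A3.
0x58A4D5A3 = 1487197603.

1487197603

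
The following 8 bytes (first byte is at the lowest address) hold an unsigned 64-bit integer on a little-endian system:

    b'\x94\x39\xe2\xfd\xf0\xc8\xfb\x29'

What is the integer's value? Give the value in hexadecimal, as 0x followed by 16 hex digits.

Little-endian: lowest address holds the least-significant byte.
Reassemble most-significant byte first: 29 FB C8 F0 FD E2 39 94 → 0x29FBC8F0FDE23994.

0x29FBC8F0FDE23994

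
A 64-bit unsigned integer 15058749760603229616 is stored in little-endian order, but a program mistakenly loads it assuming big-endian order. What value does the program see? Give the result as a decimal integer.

12685867615062457296

15058749760603229616 in 64-bit hexadecimal is 0xD0FB6D1F62410DB0.
Stored little-endian, the bytes at ascending addresses are B0 0D 41 62 1F 6D FB D0.
Read back as big-endian, the last byte is least significant, giving 0xB00D41621F6DFBD0.
0xB00D41621F6DFBD0 = 12685867615062457296.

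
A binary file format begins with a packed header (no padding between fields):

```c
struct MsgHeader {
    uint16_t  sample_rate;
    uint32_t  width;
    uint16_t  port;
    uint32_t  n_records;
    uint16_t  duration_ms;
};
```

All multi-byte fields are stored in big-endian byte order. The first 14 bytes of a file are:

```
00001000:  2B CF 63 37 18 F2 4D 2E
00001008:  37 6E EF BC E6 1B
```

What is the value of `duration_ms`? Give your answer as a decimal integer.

`duration_ms` follows `sample_rate` (2 B), `width` (4 B), `port` (2 B), `n_records` (4 B), so it starts at offset 2 + 4 + 2 + 4 = 12 and occupies 2 bytes.
Bytes at offsets 12..13: E6 1B.
Big-endian stores the most-significant byte at the lowest address.
The bytes are already most-significant first: 0xE61B.
0xE61B = 58907.

58907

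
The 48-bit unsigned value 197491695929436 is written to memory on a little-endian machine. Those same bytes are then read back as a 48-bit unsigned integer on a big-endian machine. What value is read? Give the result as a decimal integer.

102015692611251

197491695929436 in 48-bit hexadecimal is 0xB39E1E61C85C.
Stored little-endian, the bytes at ascending addresses are 5C C8 61 1E 9E B3.
Read back as big-endian, the last byte is least significant, giving 0x5CC8611E9EB3.
0x5CC8611E9EB3 = 102015692611251.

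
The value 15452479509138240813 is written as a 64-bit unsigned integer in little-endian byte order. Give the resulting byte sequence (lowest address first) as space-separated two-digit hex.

15452479509138240813 in hexadecimal, padded to 64 bits, is 0xD6723C3E292FF52D.
Split into bytes (most-significant first): D6 72 3C 3E 29 2F F5 2D.
Little-endian stores the least-significant byte at the lowest address.
So at ascending addresses the bytes are 2D F5 2F 29 3E 3C 72 D6.

2D F5 2F 29 3E 3C 72 D6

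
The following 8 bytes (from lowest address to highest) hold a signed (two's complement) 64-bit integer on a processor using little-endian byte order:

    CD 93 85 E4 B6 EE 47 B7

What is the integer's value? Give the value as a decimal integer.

-5239957172136864819

In little-endian order the low byte comes first in memory.
Reassemble most-significant byte first: B7 47 EE B6 E4 85 93 CD → 0xB747EEB6E48593CD.
Top bit is set, so as a signed 64-bit value this is 0xB747EEB6E48593CD − 2^64 = -5239957172136864819.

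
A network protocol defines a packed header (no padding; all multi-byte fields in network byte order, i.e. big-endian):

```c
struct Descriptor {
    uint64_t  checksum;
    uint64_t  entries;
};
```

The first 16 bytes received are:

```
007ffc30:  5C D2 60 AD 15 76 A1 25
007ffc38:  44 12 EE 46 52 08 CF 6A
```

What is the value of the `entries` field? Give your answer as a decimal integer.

4905244929951321962

`entries` follows `checksum` (8 bytes), so it starts at byte offset 8 and occupies 8 bytes.
Bytes at offsets 8..15: 44 12 EE 46 52 08 CF 6A.
Big-endian: lowest address holds the most-significant byte.
The bytes are already most-significant first: 0x4412EE465208CF6A.
0x4412EE465208CF6A = 4905244929951321962.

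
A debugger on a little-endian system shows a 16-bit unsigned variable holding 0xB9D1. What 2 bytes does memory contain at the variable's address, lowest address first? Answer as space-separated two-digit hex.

D1 B9

Split into bytes (most-significant first): B9 D1.
Little-endian: lowest address holds the least-significant byte.
So at ascending addresses the bytes are D1 B9.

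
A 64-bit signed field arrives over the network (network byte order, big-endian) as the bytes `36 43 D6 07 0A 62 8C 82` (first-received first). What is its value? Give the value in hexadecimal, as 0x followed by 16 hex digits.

0x3643D6070A628C82

In big-endian order the high byte comes first in memory.
The bytes are already most-significant first: 0x3643D6070A628C82.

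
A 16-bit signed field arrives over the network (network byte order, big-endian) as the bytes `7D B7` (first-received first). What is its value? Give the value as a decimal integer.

32183

In big-endian order the high byte comes first in memory.
The bytes are already most-significant first: 0x7DB7.
0x7DB7 = 32183.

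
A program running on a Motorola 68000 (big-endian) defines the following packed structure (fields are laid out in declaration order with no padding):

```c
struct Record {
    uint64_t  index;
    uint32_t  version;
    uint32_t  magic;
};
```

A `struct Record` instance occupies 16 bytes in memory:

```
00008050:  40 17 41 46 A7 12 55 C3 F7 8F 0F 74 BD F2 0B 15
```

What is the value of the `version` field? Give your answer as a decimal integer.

4153347956

`version` follows `index` (8 bytes), so it starts at byte offset 8 and occupies 4 bytes.
Bytes at offsets 8..11: F7 8F 0F 74.
Big-endian: lowest address holds the most-significant byte.
The bytes are already most-significant first: 0xF78F0F74.
0xF78F0F74 = 4153347956.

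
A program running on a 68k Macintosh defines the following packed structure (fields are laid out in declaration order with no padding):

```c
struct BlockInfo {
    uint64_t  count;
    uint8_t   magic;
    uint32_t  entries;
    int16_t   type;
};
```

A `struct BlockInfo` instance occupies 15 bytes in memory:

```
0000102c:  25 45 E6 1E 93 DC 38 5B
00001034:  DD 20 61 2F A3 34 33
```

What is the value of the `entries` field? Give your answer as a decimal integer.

543240099

`entries` follows `count` (8 B), `magic` (1 B), so it starts at offset 8 + 1 = 9 and occupies 4 bytes.
Bytes at offsets 9..12: 20 61 2F A3.
In big-endian order the high byte comes first in memory.
The bytes are already most-significant first: 0x20612FA3.
0x20612FA3 = 543240099.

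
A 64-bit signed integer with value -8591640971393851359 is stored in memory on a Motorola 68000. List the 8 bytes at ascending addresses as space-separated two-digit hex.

Two's complement of -8591640971393851359 in 64 bits: 8591640971393851359 = 0x773BA3F1699F5FDF; invert → 0x88C45C0E9660A020; add 1 → 0x88C45C0E9660A021.
Split into bytes (most-significant first): 88 C4 5C 0E 96 60 A0 21.
Big-endian: lowest address holds the most-significant byte.
So the memory order matches the most-significant-first order: 88 C4 5C 0E 96 60 A0 21.

88 C4 5C 0E 96 60 A0 21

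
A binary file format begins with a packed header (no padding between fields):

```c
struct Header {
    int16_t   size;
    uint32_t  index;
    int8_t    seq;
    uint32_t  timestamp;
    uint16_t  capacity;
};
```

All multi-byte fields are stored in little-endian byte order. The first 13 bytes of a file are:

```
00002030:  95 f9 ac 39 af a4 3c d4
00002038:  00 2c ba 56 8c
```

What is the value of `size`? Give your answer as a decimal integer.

`size` is the first field, at byte offset 0, occupying 2 bytes.
Bytes at offsets 0..1: 95 F9.
Little-endian stores the least-significant byte at the lowest address.
Reassemble most-significant byte first: F9 95 → 0xF995.
Top bit is set, so as a signed 16-bit value this is 0xF995 − 2^16 = -1643.

-1643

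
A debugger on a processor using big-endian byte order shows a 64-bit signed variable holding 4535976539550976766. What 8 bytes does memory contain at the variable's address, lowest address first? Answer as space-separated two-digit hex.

3E F3 06 A1 4D 71 0A FE

4535976539550976766 in hexadecimal, padded to 64 bits, is 0x3EF306A14D710AFE.
Split into bytes (most-significant first): 3E F3 06 A1 4D 71 0A FE.
In big-endian order the high byte comes first in memory.
So the memory order matches the most-significant-first order: 3E F3 06 A1 4D 71 0A FE.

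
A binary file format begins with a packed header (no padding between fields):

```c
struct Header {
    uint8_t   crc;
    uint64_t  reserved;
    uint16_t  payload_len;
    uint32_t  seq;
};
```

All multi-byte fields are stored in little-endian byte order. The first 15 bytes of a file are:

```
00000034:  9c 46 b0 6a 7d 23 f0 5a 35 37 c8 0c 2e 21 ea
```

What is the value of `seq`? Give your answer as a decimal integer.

`seq` follows `crc` (1 B), `reserved` (8 B), `payload_len` (2 B), so it starts at offset 1 + 8 + 2 = 11 and occupies 4 bytes.
Bytes at offsets 11..14: 0C 2E 21 EA.
In little-endian order the low byte comes first in memory.
Reassemble most-significant byte first: EA 21 2E 0C → 0xEA212E0C.
0xEA212E0C = 3928043020.

3928043020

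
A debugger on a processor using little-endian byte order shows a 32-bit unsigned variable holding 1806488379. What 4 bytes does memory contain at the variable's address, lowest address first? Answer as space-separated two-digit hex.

1806488379 in hexadecimal, padded to 32 bits, is 0x6BACD33B.
Split into bytes (most-significant first): 6B AC D3 3B.
Little-endian stores the least-significant byte at the lowest address.
So at ascending addresses the bytes are 3B D3 AC 6B.

3B D3 AC 6B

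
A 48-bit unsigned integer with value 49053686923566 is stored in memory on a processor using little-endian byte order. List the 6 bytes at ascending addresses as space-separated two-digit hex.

2E 81 95 33 9D 2C

49053686923566 in hexadecimal, padded to 48 bits, is 0x2C9D3395812E.
Split into bytes (most-significant first): 2C 9D 33 95 81 2E.
Little-endian: lowest address holds the least-significant byte.
So at ascending addresses the bytes are 2E 81 95 33 9D 2C.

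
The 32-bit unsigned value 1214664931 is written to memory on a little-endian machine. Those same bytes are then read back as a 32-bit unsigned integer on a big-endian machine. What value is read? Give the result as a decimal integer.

1214664931 in 32-bit hexadecimal is 0x486650E3.
Stored little-endian, the bytes at ascending addresses are E3 50 66 48.
Read back as big-endian, the last byte is least significant, giving 0xE3506648.
0xE3506648 = 3813697096.

3813697096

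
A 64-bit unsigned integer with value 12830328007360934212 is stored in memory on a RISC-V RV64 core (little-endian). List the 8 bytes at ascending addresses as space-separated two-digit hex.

44 71 7E 3E 58 7B 0E B2

12830328007360934212 in hexadecimal, padded to 64 bits, is 0xB20E7B583E7E7144.
Split into bytes (most-significant first): B2 0E 7B 58 3E 7E 71 44.
In little-endian order the low byte comes first in memory.
So at ascending addresses the bytes are 44 71 7E 3E 58 7B 0E B2.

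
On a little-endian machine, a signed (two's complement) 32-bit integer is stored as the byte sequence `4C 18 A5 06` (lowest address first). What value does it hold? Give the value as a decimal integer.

In little-endian order the low byte comes first in memory.
Reassemble most-significant byte first: 06 A5 18 4C → 0x06A5184C.
0x06A5184C = 111482956.

111482956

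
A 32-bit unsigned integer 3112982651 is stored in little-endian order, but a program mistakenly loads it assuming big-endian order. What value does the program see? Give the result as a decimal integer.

2069400761

3112982651 in 32-bit hexadecimal is 0xB98C587B.
Stored little-endian, the bytes at ascending addresses are 7B 58 8C B9.
Read back as big-endian, the last byte is least significant, giving 0x7B588CB9.
0x7B588CB9 = 2069400761.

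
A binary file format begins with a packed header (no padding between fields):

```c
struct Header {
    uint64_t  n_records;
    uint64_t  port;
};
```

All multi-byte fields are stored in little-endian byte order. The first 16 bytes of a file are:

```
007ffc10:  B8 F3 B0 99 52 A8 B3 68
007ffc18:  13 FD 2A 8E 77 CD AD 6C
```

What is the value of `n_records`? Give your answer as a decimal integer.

7544558873495008184

`n_records` is the first field, at byte offset 0, occupying 8 bytes.
Bytes at offsets 0..7: B8 F3 B0 99 52 A8 B3 68.
Little-endian: lowest address holds the least-significant byte.
Reassemble most-significant byte first: 68 B3 A8 52 99 B0 F3 B8 → 0x68B3A85299B0F3B8.
0x68B3A85299B0F3B8 = 7544558873495008184.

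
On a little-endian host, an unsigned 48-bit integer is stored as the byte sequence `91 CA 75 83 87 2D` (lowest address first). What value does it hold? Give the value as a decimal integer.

50060049369745

In little-endian order the low byte comes first in memory.
Reassemble most-significant byte first: 2D 87 83 75 CA 91 → 0x2D878375CA91.
0x2D878375CA91 = 50060049369745.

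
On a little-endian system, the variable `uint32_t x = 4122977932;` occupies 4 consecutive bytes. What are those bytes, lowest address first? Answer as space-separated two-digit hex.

4122977932 in hexadecimal, padded to 32 bits, is 0xF5BFA68C.
Split into bytes (most-significant first): F5 BF A6 8C.
Little-endian: lowest address holds the least-significant byte.
So at ascending addresses the bytes are 8C A6 BF F5.

8C A6 BF F5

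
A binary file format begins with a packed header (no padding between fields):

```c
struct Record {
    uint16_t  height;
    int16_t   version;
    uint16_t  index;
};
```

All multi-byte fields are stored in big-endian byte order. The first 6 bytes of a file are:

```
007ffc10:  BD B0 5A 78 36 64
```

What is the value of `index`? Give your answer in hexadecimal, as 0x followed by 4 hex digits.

0x3664

`index` follows `height` (2 B), `version` (2 B), so it starts at offset 2 + 2 = 4 and occupies 2 bytes.
Bytes at offsets 4..5: 36 64.
Big-endian: lowest address holds the most-significant byte.
The bytes are already most-significant first: 0x3664.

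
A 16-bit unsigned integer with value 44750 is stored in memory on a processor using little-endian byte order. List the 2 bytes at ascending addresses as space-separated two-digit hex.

44750 in hexadecimal, padded to 16 bits, is 0xAECE.
Split into bytes (most-significant first): AE CE.
In little-endian order the low byte comes first in memory.
So at ascending addresses the bytes are CE AE.

CE AE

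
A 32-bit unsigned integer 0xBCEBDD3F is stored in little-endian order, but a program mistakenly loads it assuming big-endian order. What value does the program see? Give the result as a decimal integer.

Stored little-endian, the bytes at ascending addresses are 3F DD EB BC.
Read back as big-endian, the last byte is least significant, giving 0x3FDDEBBC.
0x3FDDEBBC = 1071508412.

1071508412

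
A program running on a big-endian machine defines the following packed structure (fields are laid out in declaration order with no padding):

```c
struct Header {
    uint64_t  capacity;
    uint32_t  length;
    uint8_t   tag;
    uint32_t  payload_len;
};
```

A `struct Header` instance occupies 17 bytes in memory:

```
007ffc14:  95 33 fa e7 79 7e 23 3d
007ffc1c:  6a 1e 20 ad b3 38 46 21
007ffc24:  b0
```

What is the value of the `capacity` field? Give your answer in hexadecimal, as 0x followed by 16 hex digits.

0x9533FAE7797E233D

`capacity` is the first field, at byte offset 0, occupying 8 bytes.
Bytes at offsets 0..7: 95 33 FA E7 79 7E 23 3D.
Big-endian stores the most-significant byte at the lowest address.
The bytes are already most-significant first: 0x9533FAE7797E233D.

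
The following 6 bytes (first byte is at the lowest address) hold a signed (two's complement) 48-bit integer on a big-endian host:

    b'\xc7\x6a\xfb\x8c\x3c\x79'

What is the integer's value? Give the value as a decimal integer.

Big-endian stores the most-significant byte at the lowest address.
The bytes are already most-significant first: 0xC76AFB8C3C79.
Top bit is set, so as a signed 48-bit value this is 0xC76AFB8C3C79 − 2^48 = -62212675978119.

-62212675978119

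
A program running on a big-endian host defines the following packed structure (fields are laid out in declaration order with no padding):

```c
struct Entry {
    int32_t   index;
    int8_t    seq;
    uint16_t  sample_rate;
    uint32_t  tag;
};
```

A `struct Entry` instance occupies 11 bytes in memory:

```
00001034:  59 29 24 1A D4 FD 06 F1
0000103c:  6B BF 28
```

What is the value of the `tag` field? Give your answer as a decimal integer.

4050370344

`tag` follows `index` (4 B), `seq` (1 B), `sample_rate` (2 B), so it starts at offset 4 + 1 + 2 = 7 and occupies 4 bytes.
Bytes at offsets 7..10: F1 6B BF 28.
Big-endian: lowest address holds the most-significant byte.
The bytes are already most-significant first: 0xF16BBF28.
0xF16BBF28 = 4050370344.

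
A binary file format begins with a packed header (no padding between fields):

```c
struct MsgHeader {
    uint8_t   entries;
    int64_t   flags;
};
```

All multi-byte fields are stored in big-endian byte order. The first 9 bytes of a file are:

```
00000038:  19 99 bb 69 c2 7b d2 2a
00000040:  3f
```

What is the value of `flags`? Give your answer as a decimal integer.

-7369180081239741889

`flags` follows `entries` (1 byte), so it starts at byte offset 1 and occupies 8 bytes.
Bytes at offsets 1..8: 99 BB 69 C2 7B D2 2A 3F.
Big-endian: lowest address holds the most-significant byte.
The bytes are already most-significant first: 0x99BB69C27BD22A3F.
Top bit is set, so as a signed 64-bit value this is 0x99BB69C27BD22A3F − 2^64 = -7369180081239741889.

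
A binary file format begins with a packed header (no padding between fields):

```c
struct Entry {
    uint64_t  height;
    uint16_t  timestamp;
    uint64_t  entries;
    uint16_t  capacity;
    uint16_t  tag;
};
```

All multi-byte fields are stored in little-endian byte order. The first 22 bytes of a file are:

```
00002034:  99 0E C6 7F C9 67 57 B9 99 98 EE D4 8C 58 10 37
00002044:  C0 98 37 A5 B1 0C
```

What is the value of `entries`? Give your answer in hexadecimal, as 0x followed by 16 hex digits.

0x98C03710588CD4EE

`entries` follows `height` (8 B), `timestamp` (2 B), so it starts at offset 8 + 2 = 10 and occupies 8 bytes.
Bytes at offsets 10..17: EE D4 8C 58 10 37 C0 98.
Little-endian stores the least-significant byte at the lowest address.
Reassemble most-significant byte first: 98 C0 37 10 58 8C D4 EE → 0x98C03710588CD4EE.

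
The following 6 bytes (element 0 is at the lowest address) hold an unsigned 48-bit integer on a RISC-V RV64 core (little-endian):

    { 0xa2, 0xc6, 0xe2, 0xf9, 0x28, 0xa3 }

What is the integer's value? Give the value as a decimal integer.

179396386408098

Little-endian stores the least-significant byte at the lowest address.
Reassemble most-significant byte first: A3 28 F9 E2 C6 A2 → 0xA328F9E2C6A2.
0xA328F9E2C6A2 = 179396386408098.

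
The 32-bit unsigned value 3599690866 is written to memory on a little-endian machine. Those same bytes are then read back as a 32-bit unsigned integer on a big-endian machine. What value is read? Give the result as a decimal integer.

3599690866 in 32-bit hexadecimal is 0xD68EEC72.
Stored little-endian, the bytes at ascending addresses are 72 EC 8E D6.
Read back as big-endian, the last byte is least significant, giving 0x72EC8ED6.
0x72EC8ED6 = 1928105686.

1928105686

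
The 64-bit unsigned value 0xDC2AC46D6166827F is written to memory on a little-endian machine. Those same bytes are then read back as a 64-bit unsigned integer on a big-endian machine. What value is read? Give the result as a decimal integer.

9188018758428666588

Stored little-endian, the bytes at ascending addresses are 7F 82 66 61 6D C4 2A DC.
Read back as big-endian, the last byte is least significant, giving 0x7F8266616DC42ADC.
0x7F8266616DC42ADC = 9188018758428666588.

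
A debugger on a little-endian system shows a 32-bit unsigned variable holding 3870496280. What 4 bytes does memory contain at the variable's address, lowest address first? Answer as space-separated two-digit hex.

18 16 B3 E6

3870496280 in hexadecimal, padded to 32 bits, is 0xE6B31618.
Split into bytes (most-significant first): E6 B3 16 18.
In little-endian order the low byte comes first in memory.
So at ascending addresses the bytes are 18 16 B3 E6.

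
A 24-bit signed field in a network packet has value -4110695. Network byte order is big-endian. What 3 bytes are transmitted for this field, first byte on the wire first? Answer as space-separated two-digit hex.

C1 46 99

Two's complement of -4110695 in 24 bits: 4110695 = 0x3EB967; invert → 0xC14698; add 1 → 0xC14699.
Split into bytes (most-significant first): C1 46 99.
In big-endian order the high byte comes first in memory.
So the memory order matches the most-significant-first order: C1 46 99.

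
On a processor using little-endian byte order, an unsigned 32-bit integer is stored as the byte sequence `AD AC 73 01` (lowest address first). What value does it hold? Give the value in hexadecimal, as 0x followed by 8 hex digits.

0x0173ACAD

In little-endian order the low byte comes first in memory.
Reassemble most-significant byte first: 01 73 AC AD → 0x0173ACAD.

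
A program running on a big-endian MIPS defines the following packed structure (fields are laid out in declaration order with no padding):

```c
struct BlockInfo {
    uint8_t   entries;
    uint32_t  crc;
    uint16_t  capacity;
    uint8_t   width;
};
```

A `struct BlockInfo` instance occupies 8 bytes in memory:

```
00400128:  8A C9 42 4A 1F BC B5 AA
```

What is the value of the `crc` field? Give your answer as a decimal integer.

`crc` follows `entries` (1 byte), so it starts at byte offset 1 and occupies 4 bytes.
Bytes at offsets 1..4: C9 42 4A 1F.
In big-endian order the high byte comes first in memory.
The bytes are already most-significant first: 0xC9424A1F.
0xC9424A1F = 3376564767.

3376564767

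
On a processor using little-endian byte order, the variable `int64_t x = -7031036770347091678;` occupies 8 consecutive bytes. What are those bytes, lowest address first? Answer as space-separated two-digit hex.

22 79 C0 34 4F BD 6C 9E

Two's complement of -7031036770347091678 in 64 bits: 7031036770347091678 = 0x619342B0CB3F86DE; invert → 0x9E6CBD4F34C07921; add 1 → 0x9E6CBD4F34C07922.
Split into bytes (most-significant first): 9E 6C BD 4F 34 C0 79 22.
In little-endian order the low byte comes first in memory.
So at ascending addresses the bytes are 22 79 C0 34 4F BD 6C 9E.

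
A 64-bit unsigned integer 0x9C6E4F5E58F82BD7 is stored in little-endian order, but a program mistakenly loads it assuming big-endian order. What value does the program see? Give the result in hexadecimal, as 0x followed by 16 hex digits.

0xD72BF8585E4F6E9C

Stored little-endian, the bytes at ascending addresses are D7 2B F8 58 5E 4F 6E 9C.
Read back as big-endian, the last byte is least significant, giving 0xD72BF8585E4F6E9C.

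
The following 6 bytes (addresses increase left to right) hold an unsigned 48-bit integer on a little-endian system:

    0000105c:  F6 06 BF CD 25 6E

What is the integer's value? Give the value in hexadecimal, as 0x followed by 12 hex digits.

Little-endian: lowest address holds the least-significant byte.
Reassemble most-significant byte first: 6E 25 CD BF 06 F6 → 0x6E25CDBF06F6.

0x6E25CDBF06F6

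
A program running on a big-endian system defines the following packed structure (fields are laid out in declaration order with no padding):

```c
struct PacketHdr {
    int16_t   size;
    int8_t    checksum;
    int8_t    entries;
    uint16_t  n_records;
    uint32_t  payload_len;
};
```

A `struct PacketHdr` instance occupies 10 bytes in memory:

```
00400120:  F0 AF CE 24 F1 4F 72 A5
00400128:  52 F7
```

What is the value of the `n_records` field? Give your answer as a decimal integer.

`n_records` follows `size` (2 B), `checksum` (1 B), `entries` (1 B), so it starts at offset 2 + 1 + 1 = 4 and occupies 2 bytes.
Bytes at offsets 4..5: F1 4F.
Big-endian stores the most-significant byte at the lowest address.
The bytes are already most-significant first: 0xF14F.
0xF14F = 61775.

61775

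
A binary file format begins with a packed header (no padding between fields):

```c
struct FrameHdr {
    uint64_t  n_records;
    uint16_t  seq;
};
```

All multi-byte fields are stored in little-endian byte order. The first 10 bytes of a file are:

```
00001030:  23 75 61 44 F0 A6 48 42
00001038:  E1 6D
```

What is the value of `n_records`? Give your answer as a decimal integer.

`n_records` is the first field, at byte offset 0, occupying 8 bytes.
Bytes at offsets 0..7: 23 75 61 44 F0 A6 48 42.
Little-endian stores the least-significant byte at the lowest address.
Reassemble most-significant byte first: 42 48 A6 F0 44 61 75 23 → 0x4248A6F044617523.
0x4248A6F044617523 = 4776250955696010531.

4776250955696010531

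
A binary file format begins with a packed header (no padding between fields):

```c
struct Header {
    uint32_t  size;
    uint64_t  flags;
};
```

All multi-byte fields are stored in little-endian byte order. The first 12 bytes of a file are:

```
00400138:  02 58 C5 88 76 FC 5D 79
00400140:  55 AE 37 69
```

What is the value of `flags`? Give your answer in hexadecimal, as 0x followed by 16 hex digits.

`flags` follows `size` (4 bytes), so it starts at byte offset 4 and occupies 8 bytes.
Bytes at offsets 4..11: 76 FC 5D 79 55 AE 37 69.
Little-endian: lowest address holds the least-significant byte.
Reassemble most-significant byte first: 69 37 AE 55 79 5D FC 76 → 0x6937AE55795DFC76.

0x6937AE55795DFC76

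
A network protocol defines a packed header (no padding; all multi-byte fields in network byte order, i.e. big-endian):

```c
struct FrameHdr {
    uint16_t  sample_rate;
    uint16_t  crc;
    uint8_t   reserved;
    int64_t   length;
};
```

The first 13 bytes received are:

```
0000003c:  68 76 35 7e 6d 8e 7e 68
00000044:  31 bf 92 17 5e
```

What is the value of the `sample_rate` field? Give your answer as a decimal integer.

26742

`sample_rate` is the first field, at byte offset 0, occupying 2 bytes.
Bytes at offsets 0..1: 68 76.
Big-endian: lowest address holds the most-significant byte.
The bytes are already most-significant first: 0x6876.
0x6876 = 26742.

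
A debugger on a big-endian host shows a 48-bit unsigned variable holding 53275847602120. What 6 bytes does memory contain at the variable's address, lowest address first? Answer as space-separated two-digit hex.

30 74 3F F8 AF C8

53275847602120 in hexadecimal, padded to 48 bits, is 0x30743FF8AFC8.
Split into bytes (most-significant first): 30 74 3F F8 AF C8.
Big-endian stores the most-significant byte at the lowest address.
So the memory order matches the most-significant-first order: 30 74 3F F8 AF C8.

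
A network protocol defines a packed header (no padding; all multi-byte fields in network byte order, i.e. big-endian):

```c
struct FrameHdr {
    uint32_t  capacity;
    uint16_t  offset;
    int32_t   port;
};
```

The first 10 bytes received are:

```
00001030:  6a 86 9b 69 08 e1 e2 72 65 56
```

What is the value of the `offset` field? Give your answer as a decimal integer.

`offset` follows `capacity` (4 bytes), so it starts at byte offset 4 and occupies 2 bytes.
Bytes at offsets 4..5: 08 E1.
In big-endian order the high byte comes first in memory.
The bytes are already most-significant first: 0x08E1.
0x08E1 = 2273.

2273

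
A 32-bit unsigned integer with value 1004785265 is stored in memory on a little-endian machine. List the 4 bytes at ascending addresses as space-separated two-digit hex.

1004785265 in hexadecimal, padded to 32 bits, is 0x3BE3CE71.
Split into bytes (most-significant first): 3B E3 CE 71.
Little-endian: lowest address holds the least-significant byte.
So at ascending addresses the bytes are 71 CE E3 3B.

71 CE E3 3B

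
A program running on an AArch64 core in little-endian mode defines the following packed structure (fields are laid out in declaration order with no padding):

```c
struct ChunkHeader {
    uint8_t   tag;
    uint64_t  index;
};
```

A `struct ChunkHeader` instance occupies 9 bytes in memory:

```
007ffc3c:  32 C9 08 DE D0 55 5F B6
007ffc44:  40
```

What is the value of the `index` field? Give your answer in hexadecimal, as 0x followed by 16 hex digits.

`index` follows `tag` (1 byte), so it starts at byte offset 1 and occupies 8 bytes.
Bytes at offsets 1..8: C9 08 DE D0 55 5F B6 40.
In little-endian order the low byte comes first in memory.
Reassemble most-significant byte first: 40 B6 5F 55 D0 DE 08 C9 → 0x40B65F55D0DE08C9.

0x40B65F55D0DE08C9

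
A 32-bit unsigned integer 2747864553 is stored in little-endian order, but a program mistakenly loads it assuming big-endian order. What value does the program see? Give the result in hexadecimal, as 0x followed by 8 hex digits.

2747864553 in 32-bit hexadecimal is 0xA3C915E9.
Stored little-endian, the bytes at ascending addresses are E9 15 C9 A3.
Read back as big-endian, the last byte is least significant, giving 0xE915C9A3.

0xE915C9A3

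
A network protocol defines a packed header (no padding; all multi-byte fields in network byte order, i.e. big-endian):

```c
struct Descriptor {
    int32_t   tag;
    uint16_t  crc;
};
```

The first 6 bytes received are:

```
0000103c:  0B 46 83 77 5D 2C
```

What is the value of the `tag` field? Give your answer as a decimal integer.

189170551

`tag` is the first field, at byte offset 0, occupying 4 bytes.
Bytes at offsets 0..3: 0B 46 83 77.
Big-endian: lowest address holds the most-significant byte.
The bytes are already most-significant first: 0x0B468377.
0x0B468377 = 189170551.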